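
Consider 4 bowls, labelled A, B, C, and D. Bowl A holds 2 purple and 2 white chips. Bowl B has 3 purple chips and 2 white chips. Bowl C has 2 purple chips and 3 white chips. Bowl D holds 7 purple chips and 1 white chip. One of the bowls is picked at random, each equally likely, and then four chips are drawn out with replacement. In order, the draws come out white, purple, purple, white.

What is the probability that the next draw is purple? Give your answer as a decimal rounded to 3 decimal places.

0.524

For each hypothesis, P(data | H) works out to: P(data | bowl A) = (2/4)(2/4)(2/4)(2/4) = 0.0625; P(data | bowl B) = (2/5)(3/5)(3/5)(2/5) = 0.0576; P(data | bowl C) = (3/5)(2/5)(2/5)(3/5) = 0.0576; P(data | bowl D) = (1/8)(7/8)(7/8)(1/8) = 0.011963.
Multiplying each by its prior: 1/4 · 0.0625 = 0.015625, 1/4 · 0.0576 = 0.0144, 1/4 · 0.0576 = 0.0144, 1/4 · 0.011963 = 0.0029907; with total 0.047416.
Dividing through by the total gives posterior P(bowl A | data) = 0.32953, P(bowl B | data) = 0.3037, P(bowl C | data) = 0.3037, P(bowl D | data) = 0.063074.
So P(purple next | data) = Σ P(purple next | H) P(H | data) = (1/2)(0.32953) + (3/5)(0.3037) + (2/5)(0.3037) + (7/8)(0.063074) = 0.52365.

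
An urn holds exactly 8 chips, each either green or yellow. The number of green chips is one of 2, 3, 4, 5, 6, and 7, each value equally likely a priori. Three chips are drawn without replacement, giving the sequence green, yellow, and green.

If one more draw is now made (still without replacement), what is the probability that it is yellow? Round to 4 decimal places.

Compute the likelihood of the observed sequence for each case: P(data | r = 2) = (2/8)(6/7)(1/6) = 1/28; P(data | r = 3) = (3/8)(5/7)(2/6) = 5/56; P(data | r = 4) = (4/8)(4/7)(3/6) = 1/7; P(data | r = 5) = (5/8)(3/7)(4/6) = 5/28; P(data | r = 6) = (6/8)(2/7)(5/6) = 5/28; P(data | r = 7) = (7/8)(1/7)(6/6) = 1/8.
Multiplying each by its prior: 1/6 · 1/28 = 1/168, 1/6 · 5/56 = 5/336, 1/6 · 1/7 = 1/42, 1/6 · 5/28 = 5/168, 1/6 · 5/28 = 5/168, 1/6 · 1/8 = 1/48; these sum to 1/8.
The posterior is then P(r = 2 | data) = 1/21, P(r = 3 | data) = 5/42, P(r = 4 | data) = 4/21, P(r = 5 | data) = 5/21, P(r = 6 | data) = 5/21, P(r = 7 | data) = 1/6.
So P(yellow next | data) = Σ P(yellow next | H) P(H | data) = (1)(1/21) + (4/5)(5/42) + (3/5)(4/21) + (2/5)(5/21) + (1/5)(5/21) + (0)(1/6) = 2/5.

0.4000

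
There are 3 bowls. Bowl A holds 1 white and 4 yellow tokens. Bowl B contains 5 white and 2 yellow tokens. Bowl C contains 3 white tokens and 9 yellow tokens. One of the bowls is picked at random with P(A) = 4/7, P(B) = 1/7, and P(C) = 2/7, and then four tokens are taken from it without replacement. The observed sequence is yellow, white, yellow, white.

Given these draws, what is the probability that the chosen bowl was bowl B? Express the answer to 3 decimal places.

The likelihood of the observed sequence under each hypothesis: P(data | bowl A) = (4/5)(1/4)(3/3)(0/2) = 0; P(data | bowl B) = (2/7)(5/6)(1/5)(4/4) = 0.047619; P(data | bowl C) = (9/12)(3/11)(8/10)(2/9) = 0.036364.
Weighting by the prior gives 4/7 · 0 = 0, 1/7 · 0.047619 = 0.0068027, 2/7 · 0.036364 = 0.01039; with total 0.017192.
Therefore the posterior P(bowl B | data) = (0.0068027) / (0.017192) = 0.39568.

0.396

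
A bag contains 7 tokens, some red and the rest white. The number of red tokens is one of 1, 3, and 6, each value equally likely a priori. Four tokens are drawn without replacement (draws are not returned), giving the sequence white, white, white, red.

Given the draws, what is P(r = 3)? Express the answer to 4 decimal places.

Under each hypothesis, the probability of the observed sequence is: P(data | r = 1) = (6/7)(5/6)(4/5)(1/4) = 1/7; P(data | r = 3) = (4/7)(3/6)(2/5)(3/4) = 3/35; P(data | r = 6) = (1/7)(0/6) = 0.
Multiplying each by its prior: 1/3 · 1/7 = 1/21, 1/3 · 3/35 = 1/35, 1/3 · 0 = 0; summing to 8/105.
Therefore the posterior P(r = 3 | data) = (1/35) / (8/105) = 3/8.

0.3750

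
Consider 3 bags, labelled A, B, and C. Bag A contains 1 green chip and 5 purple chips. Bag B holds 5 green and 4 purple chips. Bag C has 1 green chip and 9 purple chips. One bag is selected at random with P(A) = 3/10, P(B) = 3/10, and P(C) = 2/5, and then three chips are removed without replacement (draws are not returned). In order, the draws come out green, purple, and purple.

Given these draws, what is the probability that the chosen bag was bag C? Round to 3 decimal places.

0.318

Under each hypothesis, the probability of the observed sequence is: P(data | bag A) = (1/6)(5/5)(4/4) = 1/6; P(data | bag B) = (5/9)(4/8)(3/7) = 5/42; P(data | bag C) = (1/10)(9/9)(8/8) = 1/10.
Weighting by the prior gives 3/10 · 1/6 = 1/20, 3/10 · 5/42 = 1/28, 2/5 · 1/10 = 1/25; summing to 22/175.
By Bayes' rule, P(bag C | data) = (1/25) / (22/175) = 7/22.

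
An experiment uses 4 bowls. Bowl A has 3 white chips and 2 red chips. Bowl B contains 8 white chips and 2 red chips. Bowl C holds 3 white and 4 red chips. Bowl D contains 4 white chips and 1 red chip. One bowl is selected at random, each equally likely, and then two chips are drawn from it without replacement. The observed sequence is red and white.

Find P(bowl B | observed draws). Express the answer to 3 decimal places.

Under each hypothesis, the probability of the observed sequence is: P(data | bowl A) = (2/5)(3/4) = 0.3; P(data | bowl B) = (2/10)(8/9) = 0.17778; P(data | bowl C) = (4/7)(3/6) = 0.28571; P(data | bowl D) = (1/5)(4/4) = 0.2.
The prior-weighted likelihoods are 1/4 · 0.3 = 0.075, 1/4 · 0.17778 = 0.044444, 1/4 · 0.28571 = 0.071429, 1/4 · 0.2 = 0.05; summing to 0.24087.
Hence P(bowl B | data) = (0.044444) / (0.24087) = 0.18451.

0.185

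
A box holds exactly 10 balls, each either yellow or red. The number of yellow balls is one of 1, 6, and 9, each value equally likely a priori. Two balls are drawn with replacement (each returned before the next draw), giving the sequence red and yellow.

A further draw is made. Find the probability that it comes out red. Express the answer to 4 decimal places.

Compute the likelihood of the observed sequence for each case: P(data | r = 1) = (9/10)(1/10) = 9/100; P(data | r = 6) = (4/10)(6/10) = 6/25; P(data | r = 9) = (1/10)(9/10) = 9/100.
The prior-weighted likelihoods are 1/3 · 9/100 = 3/100, 1/3 · 6/25 = 2/25, 1/3 · 9/100 = 3/100; these sum to 7/50.
Normalising, the posterior is P(r = 1 | data) = 3/14, P(r = 6 | data) = 4/7, P(r = 9 | data) = 3/14.
The predictive probability is P(red next | data) = (9/10)(3/14) + (2/5)(4/7) + (1/10)(3/14) = 31/70.

0.4429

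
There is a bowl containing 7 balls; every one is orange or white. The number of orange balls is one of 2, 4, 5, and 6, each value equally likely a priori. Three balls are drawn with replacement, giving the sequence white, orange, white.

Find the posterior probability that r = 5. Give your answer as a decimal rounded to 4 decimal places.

The likelihood of the observed sequence under each hypothesis: P(data | r = 2) = (5/7)(2/7)(5/7) = 50/343; P(data | r = 4) = (3/7)(4/7)(3/7) = 36/343; P(data | r = 5) = (2/7)(5/7)(2/7) = 20/343; P(data | r = 6) = (1/7)(6/7)(1/7) = 6/343.
Multiplying each by its prior: 1/4 · 50/343 = 25/686, 1/4 · 36/343 = 9/343, 1/4 · 20/343 = 5/343, 1/4 · 6/343 = 3/686; these sum to 4/49.
Hence P(r = 5 | data) = (5/343) / (4/49) = 5/28.

0.1786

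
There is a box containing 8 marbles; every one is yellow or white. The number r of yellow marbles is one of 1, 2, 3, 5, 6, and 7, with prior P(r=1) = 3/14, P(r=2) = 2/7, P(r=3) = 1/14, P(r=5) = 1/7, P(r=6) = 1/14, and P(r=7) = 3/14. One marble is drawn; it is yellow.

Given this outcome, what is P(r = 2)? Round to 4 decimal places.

0.1569

The likelihood of this draw under each hypothesis: P(data | r = 1) = (1/8) = 1/8; P(data | r = 2) = (2/8) = 1/4; P(data | r = 3) = (3/8) = 3/8; P(data | r = 5) = (5/8) = 5/8; P(data | r = 6) = (6/8) = 3/4; P(data | r = 7) = (7/8) = 7/8.
Weighting by the prior gives 3/14 · 1/8 = 3/112, 2/7 · 1/4 = 1/14, 1/14 · 3/8 = 3/112, 1/7 · 5/8 = 5/56, 1/14 · 3/4 = 3/56, 3/14 · 7/8 = 3/16; with total 51/112.
By Bayes' rule, P(r = 2 | data) = (1/14) / (51/112) = 8/51.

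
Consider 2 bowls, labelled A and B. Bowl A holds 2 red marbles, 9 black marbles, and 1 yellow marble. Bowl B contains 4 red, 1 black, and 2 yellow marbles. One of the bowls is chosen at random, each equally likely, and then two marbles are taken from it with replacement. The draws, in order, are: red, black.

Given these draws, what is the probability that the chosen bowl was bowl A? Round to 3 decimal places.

0.605

Under each hypothesis, the probability of the observed sequence is: P(data | bowl A) = (2/12)(9/12) = 1/8; P(data | bowl B) = (4/7)(1/7) = 4/49.
Multiplying each by its prior: 1/2 · 1/8 = 1/16, 1/2 · 4/49 = 2/49; summing to 81/784.
So P(bowl A | data) = (1/16) / (81/784) = 49/81.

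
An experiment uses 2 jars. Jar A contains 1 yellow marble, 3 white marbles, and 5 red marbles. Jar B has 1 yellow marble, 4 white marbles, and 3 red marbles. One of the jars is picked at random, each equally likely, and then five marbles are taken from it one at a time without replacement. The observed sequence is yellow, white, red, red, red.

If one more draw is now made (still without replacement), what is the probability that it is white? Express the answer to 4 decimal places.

0.6154

For each hypothesis, P(data | H) works out to: P(data | jar A) = (1/9)(3/8)(5/7)(4/6)(3/5) = 0.011905; P(data | jar B) = (1/8)(4/7)(3/6)(2/5)(1/4) = 0.0035714.
Weighting by the prior gives 1/2 · 0.011905 = 0.0059524, 1/2 · 0.0035714 = 0.0017857; summing to 0.0077381.
The posterior is then P(jar A | data) = 0.76923, P(jar B | data) = 0.23077.
The predictive probability is P(white next | data) = (1/2)(0.76923) + (1)(0.23077) = 0.61538.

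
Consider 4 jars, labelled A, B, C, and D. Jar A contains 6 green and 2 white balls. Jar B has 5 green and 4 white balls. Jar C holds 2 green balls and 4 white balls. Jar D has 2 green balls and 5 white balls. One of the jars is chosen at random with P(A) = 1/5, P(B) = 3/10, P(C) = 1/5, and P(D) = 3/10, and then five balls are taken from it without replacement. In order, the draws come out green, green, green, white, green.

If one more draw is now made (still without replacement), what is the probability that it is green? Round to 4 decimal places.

0.5385

Compute the likelihood of the observed sequence for each case: P(data | jar A) = (6/8)(5/7)(4/6)(2/5)(3/4) = 3/28; P(data | jar B) = (5/9)(4/8)(3/7)(4/6)(2/5) = 2/63; P(data | jar C) = (2/6)(1/5)(0/4) = 0; P(data | jar D) = (2/7)(1/6)(0/5) = 0.
The prior-weighted likelihoods are 1/5 · 3/28 = 3/140, 3/10 · 2/63 = 1/105, 1/5 · 0 = 0, 3/10 · 0 = 0; with total 13/420.
The posterior is then P(jar A | data) = 9/13, P(jar B | data) = 4/13, P(jar C | data) = 0, P(jar D | data) = 0.
The predictive probability is P(green next | data) = (2/3)(9/13) + (1/4)(4/13) = 7/13.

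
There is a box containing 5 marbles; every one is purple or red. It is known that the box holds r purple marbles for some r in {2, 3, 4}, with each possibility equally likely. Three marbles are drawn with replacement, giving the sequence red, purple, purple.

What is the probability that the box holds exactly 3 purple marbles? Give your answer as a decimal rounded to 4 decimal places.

0.3913

The likelihood of the observed sequence under each hypothesis: P(data | r = 2) = (3/5)(2/5)(2/5) = 12/125; P(data | r = 3) = (2/5)(3/5)(3/5) = 18/125; P(data | r = 4) = (1/5)(4/5)(4/5) = 16/125.
The prior-weighted likelihoods are 1/3 · 12/125 = 4/125, 1/3 · 18/125 = 6/125, 1/3 · 16/125 = 16/375; with total 46/375.
Hence P(r = 3 | data) = (6/125) / (46/375) = 9/23.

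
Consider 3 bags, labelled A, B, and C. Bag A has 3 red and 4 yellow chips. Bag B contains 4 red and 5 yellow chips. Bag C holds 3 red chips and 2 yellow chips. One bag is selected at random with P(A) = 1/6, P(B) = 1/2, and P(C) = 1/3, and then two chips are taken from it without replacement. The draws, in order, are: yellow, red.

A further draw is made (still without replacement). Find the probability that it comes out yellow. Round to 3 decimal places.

0.493

Compute the likelihood of the observed sequence for each case: P(data | bag A) = (4/7)(3/6) = 0.28571; P(data | bag B) = (5/9)(4/8) = 0.27778; P(data | bag C) = (2/5)(3/4) = 0.3.
Multiplying each by its prior: 1/6 · 0.28571 = 0.047619, 1/2 · 0.27778 = 0.13889, 1/3 · 0.3 = 0.1; these sum to 0.28651.
The posterior is then P(bag A | data) = 0.1662, P(bag B | data) = 0.48476, P(bag C | data) = 0.34903.
Averaging over the posterior, P(yellow next | data) = (3/5)(0.1662) + (4/7)(0.48476) + (1/3)(0.34903) = 0.49307.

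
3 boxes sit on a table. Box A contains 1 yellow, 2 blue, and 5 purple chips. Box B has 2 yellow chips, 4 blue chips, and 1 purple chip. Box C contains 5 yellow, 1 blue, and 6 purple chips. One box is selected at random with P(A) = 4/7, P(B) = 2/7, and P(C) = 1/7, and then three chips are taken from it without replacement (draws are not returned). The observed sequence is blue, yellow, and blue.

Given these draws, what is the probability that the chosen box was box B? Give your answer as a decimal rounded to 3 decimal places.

For each hypothesis, P(data | H) works out to: P(data | box A) = (2/8)(1/7)(1/6) = 0.0059524; P(data | box B) = (4/7)(2/6)(3/5) = 0.11429; P(data | box C) = (1/12)(5/11)(0/10) = 0.
Weighting by the prior gives 4/7 · 0.0059524 = 0.0034014, 2/7 · 0.11429 = 0.032653, 1/7 · 0 = 0; with total 0.036054.
So P(box B | data) = (0.032653) / (0.036054) = 0.90566.

0.906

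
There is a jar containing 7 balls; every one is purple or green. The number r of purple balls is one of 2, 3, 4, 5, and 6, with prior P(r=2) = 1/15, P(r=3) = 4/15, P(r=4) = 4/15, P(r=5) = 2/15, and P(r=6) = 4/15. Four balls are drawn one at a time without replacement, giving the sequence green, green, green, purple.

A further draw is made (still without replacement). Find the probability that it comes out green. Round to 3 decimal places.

The likelihood of the observed sequence under each hypothesis: P(data | r = 2) = (5/7)(4/6)(3/5)(2/4) = 1/7; P(data | r = 3) = (4/7)(3/6)(2/5)(3/4) = 3/35; P(data | r = 4) = (3/7)(2/6)(1/5)(4/4) = 1/35; P(data | r = 5) = (2/7)(1/6)(0/5) = 0; P(data | r = 6) = (1/7)(0/6) = 0.
The prior-weighted likelihoods are 1/15 · 1/7 = 1/105, 4/15 · 3/35 = 4/175, 4/15 · 1/35 = 4/525, 2/15 · 0 = 0, 4/15 · 0 = 0; these sum to 1/25.
Normalising, the posterior is P(r = 2 | data) = 5/21, P(r = 3 | data) = 4/7, P(r = 4 | data) = 4/21, P(r = 5 | data) = 0, P(r = 6 | data) = 0.
The predictive probability is P(green next | data) = (2/3)(5/21) + (1/3)(4/7) + (0)(4/21) = 22/63.

0.349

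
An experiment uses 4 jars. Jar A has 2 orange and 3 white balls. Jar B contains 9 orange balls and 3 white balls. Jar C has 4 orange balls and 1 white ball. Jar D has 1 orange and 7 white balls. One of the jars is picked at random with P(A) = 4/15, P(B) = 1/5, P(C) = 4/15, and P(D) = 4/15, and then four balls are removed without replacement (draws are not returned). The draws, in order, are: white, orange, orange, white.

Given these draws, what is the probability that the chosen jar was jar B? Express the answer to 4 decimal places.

Compute the likelihood of the observed sequence for each case: P(data | jar A) = (3/5)(2/4)(1/3)(2/2) = 1/10; P(data | jar B) = (3/12)(9/11)(8/10)(2/9) = 2/55; P(data | jar C) = (1/5)(4/4)(3/3)(0/2) = 0; P(data | jar D) = (7/8)(1/7)(0/6) = 0.
Multiplying each by its prior: 4/15 · 1/10 = 2/75, 1/5 · 2/55 = 2/275, 4/15 · 0 = 0, 4/15 · 0 = 0; these sum to 28/825.
Therefore the posterior P(jar B | data) = (2/275) / (28/825) = 3/14.

0.2143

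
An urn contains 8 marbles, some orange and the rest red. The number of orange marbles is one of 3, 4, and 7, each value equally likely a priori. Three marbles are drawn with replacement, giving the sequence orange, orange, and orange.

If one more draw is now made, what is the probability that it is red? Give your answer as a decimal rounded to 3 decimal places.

Under each hypothesis, the probability of the observed sequence is: P(data | r = 3) = (3/8)(3/8)(3/8) = 0.052734; P(data | r = 4) = (4/8)(4/8)(4/8) = 0.125; P(data | r = 7) = (7/8)(7/8)(7/8) = 0.66992.
Multiplying each by its prior: 1/3 · 0.052734 = 0.017578, 1/3 · 0.125 = 0.041667, 1/3 · 0.66992 = 0.22331; with total 0.28255.
The posterior is then P(r = 3 | data) = 0.062212, P(r = 4 | data) = 0.14747, P(r = 7 | data) = 0.79032.
So P(red next | data) = Σ P(red next | H) P(H | data) = (5/8)(0.062212) + (1/2)(0.14747) + (1/8)(0.79032) = 0.21141.

0.211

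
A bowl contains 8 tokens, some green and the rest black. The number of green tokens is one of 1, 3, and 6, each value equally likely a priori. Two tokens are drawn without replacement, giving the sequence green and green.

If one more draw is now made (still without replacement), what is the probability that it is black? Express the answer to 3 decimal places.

0.417

The likelihood of the observed sequence under each hypothesis: P(data | r = 1) = (1/8)(0/7) = 0; P(data | r = 3) = (3/8)(2/7) = 3/28; P(data | r = 6) = (6/8)(5/7) = 15/28.
Multiplying each by its prior: 1/3 · 0 = 0, 1/3 · 3/28 = 1/28, 1/3 · 15/28 = 5/28; these sum to 3/14.
Normalising, the posterior is P(r = 1 | data) = 0, P(r = 3 | data) = 1/6, P(r = 6 | data) = 5/6.
Averaging over the posterior, P(black next | data) = (5/6)(1/6) + (1/3)(5/6) = 5/12.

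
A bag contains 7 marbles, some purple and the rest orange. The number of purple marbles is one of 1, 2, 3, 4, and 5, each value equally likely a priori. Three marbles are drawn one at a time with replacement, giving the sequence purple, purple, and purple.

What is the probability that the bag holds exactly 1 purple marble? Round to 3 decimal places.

0.004

The likelihood of the observed sequence under each hypothesis: P(data | r = 1) = (1/7)(1/7)(1/7) = 0.0029155; P(data | r = 2) = (2/7)(2/7)(2/7) = 0.023324; P(data | r = 3) = (3/7)(3/7)(3/7) = 0.078717; P(data | r = 4) = (4/7)(4/7)(4/7) = 0.18659; P(data | r = 5) = (5/7)(5/7)(5/7) = 0.36443.
Multiplying each by its prior: 1/5 · 0.0029155 = 0.00058309, 1/5 · 0.023324 = 0.0046647, 1/5 · 0.078717 = 0.015743, 1/5 · 0.18659 = 0.037318, 1/5 · 0.36443 = 0.072886; these sum to 0.1312.
Therefore the posterior P(r = 1 | data) = (0.00058309) / (0.1312) = 0.0044444.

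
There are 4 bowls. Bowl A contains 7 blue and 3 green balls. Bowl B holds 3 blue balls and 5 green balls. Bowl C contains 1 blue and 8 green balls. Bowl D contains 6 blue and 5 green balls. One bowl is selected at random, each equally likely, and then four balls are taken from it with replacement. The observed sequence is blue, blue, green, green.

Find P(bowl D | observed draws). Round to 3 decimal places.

The likelihood of the observed sequence under each hypothesis: P(data | bowl A) = (7/10)(7/10)(3/10)(3/10) = 0.0441; P(data | bowl B) = (3/8)(3/8)(5/8)(5/8) = 0.054932; P(data | bowl C) = (1/9)(1/9)(8/9)(8/9) = 0.0097546; P(data | bowl D) = (6/11)(6/11)(5/11)(5/11) = 0.061471.
Weighting by the prior gives 1/4 · 0.0441 = 0.011025, 1/4 · 0.054932 = 0.013733, 1/4 · 0.0097546 = 0.0024387, 1/4 · 0.061471 = 0.015368; these sum to 0.042564.
So P(bowl D | data) = (0.015368) / (0.042564) = 0.36105.

0.361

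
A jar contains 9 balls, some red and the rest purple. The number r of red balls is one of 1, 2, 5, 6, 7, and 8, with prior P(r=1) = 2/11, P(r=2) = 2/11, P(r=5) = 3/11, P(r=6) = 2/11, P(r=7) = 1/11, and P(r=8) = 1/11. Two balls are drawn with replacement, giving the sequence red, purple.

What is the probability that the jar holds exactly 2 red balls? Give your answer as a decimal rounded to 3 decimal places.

For each hypothesis, P(data | H) works out to: P(data | r = 1) = (1/9)(8/9) = 8/81; P(data | r = 2) = (2/9)(7/9) = 14/81; P(data | r = 5) = (5/9)(4/9) = 20/81; P(data | r = 6) = (6/9)(3/9) = 2/9; P(data | r = 7) = (7/9)(2/9) = 14/81; P(data | r = 8) = (8/9)(1/9) = 8/81.
Multiplying each by its prior: 2/11 · 8/81 = 16/891, 2/11 · 14/81 = 28/891, 3/11 · 20/81 = 20/297, 2/11 · 2/9 = 4/99, 1/11 · 14/81 = 14/891, 1/11 · 8/81 = 8/891; these sum to 2/11.
So P(r = 2 | data) = (28/891) / (2/11) = 14/81.

0.173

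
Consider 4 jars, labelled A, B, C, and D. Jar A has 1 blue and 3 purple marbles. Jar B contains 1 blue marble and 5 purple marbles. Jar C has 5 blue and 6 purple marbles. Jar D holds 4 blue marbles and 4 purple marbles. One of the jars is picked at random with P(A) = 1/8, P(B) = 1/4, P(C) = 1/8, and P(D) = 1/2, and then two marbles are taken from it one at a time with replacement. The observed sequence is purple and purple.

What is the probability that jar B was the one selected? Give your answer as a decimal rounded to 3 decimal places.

0.427

Under each hypothesis, the probability of the observed sequence is: P(data | jar A) = (3/4)(3/4) = 0.5625; P(data | jar B) = (5/6)(5/6) = 0.69444; P(data | jar C) = (6/11)(6/11) = 0.29752; P(data | jar D) = (4/8)(4/8) = 0.25.
Weighting by the prior gives 1/8 · 0.5625 = 0.070312, 1/4 · 0.69444 = 0.17361, 1/8 · 0.29752 = 0.03719, 1/2 · 0.25 = 0.125; with total 0.40611.
By Bayes' rule, P(jar B | data) = (0.17361) / (0.40611) = 0.42749.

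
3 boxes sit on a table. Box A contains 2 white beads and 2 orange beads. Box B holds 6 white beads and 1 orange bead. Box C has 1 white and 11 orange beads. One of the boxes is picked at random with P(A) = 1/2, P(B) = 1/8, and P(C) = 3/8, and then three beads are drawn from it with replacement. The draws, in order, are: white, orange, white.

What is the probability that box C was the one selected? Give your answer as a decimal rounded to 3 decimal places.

Under each hypothesis, the probability of the observed sequence is: P(data | box A) = (2/4)(2/4)(2/4) = 0.125; P(data | box B) = (6/7)(1/7)(6/7) = 0.10496; P(data | box C) = (1/12)(11/12)(1/12) = 0.0063657.
Weighting by the prior gives 1/2 · 0.125 = 0.0625, 1/8 · 0.10496 = 0.01312, 3/8 · 0.0063657 = 0.0023872; with total 0.078007.
Hence P(box C | data) = (0.0023872) / (0.078007) = 0.030602.

0.031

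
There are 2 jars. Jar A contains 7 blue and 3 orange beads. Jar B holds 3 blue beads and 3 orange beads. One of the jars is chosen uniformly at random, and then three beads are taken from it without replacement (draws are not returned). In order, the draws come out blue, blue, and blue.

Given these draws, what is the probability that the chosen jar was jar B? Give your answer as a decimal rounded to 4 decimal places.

0.1463

Compute the likelihood of the observed sequence for each case: P(data | jar A) = (7/10)(6/9)(5/8) = 7/24; P(data | jar B) = (3/6)(2/5)(1/4) = 1/20.
The prior-weighted likelihoods are 1/2 · 7/24 = 7/48, 1/2 · 1/20 = 1/40; these sum to 41/240.
By Bayes' rule, P(jar B | data) = (1/40) / (41/240) = 6/41.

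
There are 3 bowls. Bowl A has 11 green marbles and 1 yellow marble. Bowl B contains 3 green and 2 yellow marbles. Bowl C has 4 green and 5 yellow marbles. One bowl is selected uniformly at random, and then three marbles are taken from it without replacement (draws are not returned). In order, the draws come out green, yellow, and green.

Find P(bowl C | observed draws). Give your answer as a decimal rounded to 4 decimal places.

Under each hypothesis, the probability of the observed sequence is: P(data | bowl A) = (11/12)(1/11)(10/10) = 0.083333; P(data | bowl B) = (3/5)(2/4)(2/3) = 0.2; P(data | bowl C) = (4/9)(5/8)(3/7) = 0.11905.
The prior-weighted likelihoods are 1/3 · 0.083333 = 0.027778, 1/3 · 0.2 = 0.066667, 1/3 · 0.11905 = 0.039683; these sum to 0.13413.
Therefore the posterior P(bowl C | data) = (0.039683) / (0.13413) = 0.29586.

0.2959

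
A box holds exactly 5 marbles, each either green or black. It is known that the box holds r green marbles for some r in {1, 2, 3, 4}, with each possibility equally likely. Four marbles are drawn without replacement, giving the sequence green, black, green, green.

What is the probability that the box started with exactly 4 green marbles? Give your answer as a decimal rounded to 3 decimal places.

Compute the likelihood of the observed sequence for each case: P(data | r = 1) = (1/5)(4/4)(0/3) = 0; P(data | r = 2) = (2/5)(3/4)(1/3)(0/2) = 0; P(data | r = 3) = (3/5)(2/4)(2/3)(1/2) = 1/10; P(data | r = 4) = (4/5)(1/4)(3/3)(2/2) = 1/5.
Multiplying each by its prior: 1/4 · 0 = 0, 1/4 · 0 = 0, 1/4 · 1/10 = 1/40, 1/4 · 1/5 = 1/20; summing to 3/40.
Hence P(r = 4 | data) = (1/20) / (3/40) = 2/3.

0.667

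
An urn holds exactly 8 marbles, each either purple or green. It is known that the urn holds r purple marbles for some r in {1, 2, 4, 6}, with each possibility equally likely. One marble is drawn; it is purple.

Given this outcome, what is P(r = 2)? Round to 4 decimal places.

0.1538

Compute the likelihood of this draw for each case: P(data | r = 1) = (1/8) = 1/8; P(data | r = 2) = (2/8) = 1/4; P(data | r = 4) = (4/8) = 1/2; P(data | r = 6) = (6/8) = 3/4.
Weighting by the prior gives 1/4 · 1/8 = 1/32, 1/4 · 1/4 = 1/16, 1/4 · 1/2 = 1/8, 1/4 · 3/4 = 3/16; with total 13/32.
Therefore the posterior P(r = 2 | data) = (1/16) / (13/32) = 2/13.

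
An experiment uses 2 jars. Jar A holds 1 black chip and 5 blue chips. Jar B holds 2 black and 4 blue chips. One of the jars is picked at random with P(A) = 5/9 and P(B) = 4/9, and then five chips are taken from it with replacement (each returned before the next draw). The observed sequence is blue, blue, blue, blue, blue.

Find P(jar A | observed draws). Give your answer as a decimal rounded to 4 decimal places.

For each hypothesis, P(data | H) works out to: P(data | jar A) = (5/6)(5/6)(5/6)(5/6)(5/6) = 0.40188; P(data | jar B) = (4/6)(4/6)(4/6)(4/6)(4/6) = 0.13169.
Weighting by the prior gives 5/9 · 0.40188 = 0.22327, 4/9 · 0.13169 = 0.058528; with total 0.28179.
So P(jar A | data) = (0.22327) / (0.28179) = 0.7923.

0.7923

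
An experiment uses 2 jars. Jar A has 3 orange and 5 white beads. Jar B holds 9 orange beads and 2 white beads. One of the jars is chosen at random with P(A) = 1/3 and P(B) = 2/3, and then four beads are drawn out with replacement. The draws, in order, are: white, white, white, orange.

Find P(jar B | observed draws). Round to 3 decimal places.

Under each hypothesis, the probability of the observed sequence is: P(data | jar A) = (5/8)(5/8)(5/8)(3/8) = 0.091553; P(data | jar B) = (2/11)(2/11)(2/11)(9/11) = 0.0049177.
Multiplying each by its prior: 1/3 · 0.091553 = 0.030518, 2/3 · 0.0049177 = 0.0032785; these sum to 0.033796.
Hence P(jar B | data) = (0.0032785) / (0.033796) = 0.097007.

0.097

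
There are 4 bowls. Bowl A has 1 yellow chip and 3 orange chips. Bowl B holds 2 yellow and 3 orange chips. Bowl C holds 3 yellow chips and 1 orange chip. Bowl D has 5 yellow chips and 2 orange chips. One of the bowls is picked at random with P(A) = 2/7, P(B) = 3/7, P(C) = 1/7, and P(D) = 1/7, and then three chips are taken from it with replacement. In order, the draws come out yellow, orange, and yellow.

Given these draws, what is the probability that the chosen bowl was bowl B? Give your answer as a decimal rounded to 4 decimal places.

0.4310

Under each hypothesis, the probability of the observed sequence is: P(data | bowl A) = (1/4)(3/4)(1/4) = 0.046875; P(data | bowl B) = (2/5)(3/5)(2/5) = 0.096; P(data | bowl C) = (3/4)(1/4)(3/4) = 0.14062; P(data | bowl D) = (5/7)(2/7)(5/7) = 0.14577.
The prior-weighted likelihoods are 2/7 · 0.046875 = 0.013393, 3/7 · 0.096 = 0.041143, 1/7 · 0.14062 = 0.020089, 1/7 · 0.14577 = 0.020825; with total 0.09545.
Hence P(bowl B | data) = (0.041143) / (0.09545) = 0.43104.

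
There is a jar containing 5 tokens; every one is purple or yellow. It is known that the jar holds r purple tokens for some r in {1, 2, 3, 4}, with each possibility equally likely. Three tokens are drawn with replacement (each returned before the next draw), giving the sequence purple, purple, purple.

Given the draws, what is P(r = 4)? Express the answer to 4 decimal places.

0.6400

The likelihood of the observed sequence under each hypothesis: P(data | r = 1) = (1/5)(1/5)(1/5) = 1/125; P(data | r = 2) = (2/5)(2/5)(2/5) = 8/125; P(data | r = 3) = (3/5)(3/5)(3/5) = 27/125; P(data | r = 4) = (4/5)(4/5)(4/5) = 64/125.
Weighting by the prior gives 1/4 · 1/125 = 1/500, 1/4 · 8/125 = 2/125, 1/4 · 27/125 = 27/500, 1/4 · 64/125 = 16/125; these sum to 1/5.
Therefore the posterior P(r = 4 | data) = (16/125) / (1/5) = 16/25.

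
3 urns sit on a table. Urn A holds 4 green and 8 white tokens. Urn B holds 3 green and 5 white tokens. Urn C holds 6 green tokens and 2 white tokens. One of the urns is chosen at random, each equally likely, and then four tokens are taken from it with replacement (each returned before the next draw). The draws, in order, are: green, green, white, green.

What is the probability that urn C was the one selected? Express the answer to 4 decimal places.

0.6466

The likelihood of the observed sequence under each hypothesis: P(data | urn A) = (4/12)(4/12)(8/12)(4/12) = 0.024691; P(data | urn B) = (3/8)(3/8)(5/8)(3/8) = 0.032959; P(data | urn C) = (6/8)(6/8)(2/8)(6/8) = 0.10547.
Multiplying each by its prior: 1/3 · 0.024691 = 0.0082305, 1/3 · 0.032959 = 0.010986, 1/3 · 0.10547 = 0.035156; with total 0.054373.
Therefore the posterior P(urn C | data) = (0.035156) / (0.054373) = 0.64658.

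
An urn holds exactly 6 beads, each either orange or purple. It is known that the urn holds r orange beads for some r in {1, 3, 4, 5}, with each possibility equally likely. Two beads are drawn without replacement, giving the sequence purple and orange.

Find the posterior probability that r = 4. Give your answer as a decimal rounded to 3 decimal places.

0.296

For each hypothesis, P(data | H) works out to: P(data | r = 1) = (5/6)(1/5) = 1/6; P(data | r = 3) = (3/6)(3/5) = 3/10; P(data | r = 4) = (2/6)(4/5) = 4/15; P(data | r = 5) = (1/6)(5/5) = 1/6.
Multiplying each by its prior: 1/4 · 1/6 = 1/24, 1/4 · 3/10 = 3/40, 1/4 · 4/15 = 1/15, 1/4 · 1/6 = 1/24; these sum to 9/40.
So P(r = 4 | data) = (1/15) / (9/40) = 8/27.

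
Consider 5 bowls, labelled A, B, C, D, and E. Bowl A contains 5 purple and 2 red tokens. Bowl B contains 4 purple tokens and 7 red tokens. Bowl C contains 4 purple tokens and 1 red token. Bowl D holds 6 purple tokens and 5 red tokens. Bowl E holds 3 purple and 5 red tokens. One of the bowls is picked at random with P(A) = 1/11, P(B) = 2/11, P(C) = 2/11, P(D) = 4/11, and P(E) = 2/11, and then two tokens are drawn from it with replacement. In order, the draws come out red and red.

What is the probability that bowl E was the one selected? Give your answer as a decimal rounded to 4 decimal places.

0.3029

The likelihood of the observed sequence under each hypothesis: P(data | bowl A) = (2/7)(2/7) = 0.081633; P(data | bowl B) = (7/11)(7/11) = 0.40496; P(data | bowl C) = (1/5)(1/5) = 0.04; P(data | bowl D) = (5/11)(5/11) = 0.20661; P(data | bowl E) = (5/8)(5/8) = 0.39062.
The prior-weighted likelihoods are 1/11 · 0.081633 = 0.0074212, 2/11 · 0.40496 = 0.073629, 2/11 · 0.04 = 0.0072727, 4/11 · 0.20661 = 0.075131, 2/11 · 0.39062 = 0.071023; with total 0.23448.
So P(bowl E | data) = (0.071023) / (0.23448) = 0.3029.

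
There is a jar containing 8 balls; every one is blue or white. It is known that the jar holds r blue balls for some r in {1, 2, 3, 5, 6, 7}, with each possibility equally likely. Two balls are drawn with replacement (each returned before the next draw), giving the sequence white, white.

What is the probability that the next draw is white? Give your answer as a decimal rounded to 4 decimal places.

0.7258

Under each hypothesis, the probability of the observed sequence is: P(data | r = 1) = (7/8)(7/8) = 49/64; P(data | r = 2) = (6/8)(6/8) = 9/16; P(data | r = 3) = (5/8)(5/8) = 25/64; P(data | r = 5) = (3/8)(3/8) = 9/64; P(data | r = 6) = (2/8)(2/8) = 1/16; P(data | r = 7) = (1/8)(1/8) = 1/64.
The prior-weighted likelihoods are 1/6 · 49/64 = 49/384, 1/6 · 9/16 = 3/32, 1/6 · 25/64 = 25/384, 1/6 · 9/64 = 3/128, 1/6 · 1/16 = 1/96, 1/6 · 1/64 = 1/384; with total 31/96.
The posterior is then P(r = 1 | data) = 49/124, P(r = 2 | data) = 9/31, P(r = 3 | data) = 25/124, P(r = 5 | data) = 9/124, P(r = 6 | data) = 1/31, P(r = 7 | data) = 1/124.
So P(white next | data) = Σ P(white next | H) P(H | data) = (7/8)(49/124) + (3/4)(9/31) + (5/8)(25/124) + (3/8)(9/124) + (1/4)(1/31) + (1/8)(1/124) = 45/62.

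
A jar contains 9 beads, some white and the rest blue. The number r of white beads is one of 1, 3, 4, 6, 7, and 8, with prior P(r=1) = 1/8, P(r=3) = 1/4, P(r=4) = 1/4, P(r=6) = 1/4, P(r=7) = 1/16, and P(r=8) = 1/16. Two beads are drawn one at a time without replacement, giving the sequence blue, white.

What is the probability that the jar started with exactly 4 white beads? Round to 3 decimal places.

0.305

The likelihood of the observed sequence under each hypothesis: P(data | r = 1) = (8/9)(1/8) = 1/9; P(data | r = 3) = (6/9)(3/8) = 1/4; P(data | r = 4) = (5/9)(4/8) = 5/18; P(data | r = 6) = (3/9)(6/8) = 1/4; P(data | r = 7) = (2/9)(7/8) = 7/36; P(data | r = 8) = (1/9)(8/8) = 1/9.
The prior-weighted likelihoods are 1/8 · 1/9 = 1/72, 1/4 · 1/4 = 1/16, 1/4 · 5/18 = 5/72, 1/4 · 1/4 = 1/16, 1/16 · 7/36 = 7/576, 1/16 · 1/9 = 1/144; these sum to 131/576.
By Bayes' rule, P(r = 4 | data) = (5/72) / (131/576) = 40/131.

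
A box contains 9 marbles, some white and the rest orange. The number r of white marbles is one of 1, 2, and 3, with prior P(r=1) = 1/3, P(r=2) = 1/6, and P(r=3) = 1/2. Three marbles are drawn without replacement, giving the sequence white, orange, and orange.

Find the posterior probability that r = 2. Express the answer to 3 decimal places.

Under each hypothesis, the probability of the observed sequence is: P(data | r = 1) = (1/9)(8/8)(7/7) = 0.11111; P(data | r = 2) = (2/9)(7/8)(6/7) = 0.16667; P(data | r = 3) = (3/9)(6/8)(5/7) = 0.17857.
Multiplying each by its prior: 1/3 · 0.11111 = 0.037037, 1/6 · 0.16667 = 0.027778, 1/2 · 0.17857 = 0.089286; these sum to 0.1541.
By Bayes' rule, P(r = 2 | data) = (0.027778) / (0.1541) = 0.18026.

0.180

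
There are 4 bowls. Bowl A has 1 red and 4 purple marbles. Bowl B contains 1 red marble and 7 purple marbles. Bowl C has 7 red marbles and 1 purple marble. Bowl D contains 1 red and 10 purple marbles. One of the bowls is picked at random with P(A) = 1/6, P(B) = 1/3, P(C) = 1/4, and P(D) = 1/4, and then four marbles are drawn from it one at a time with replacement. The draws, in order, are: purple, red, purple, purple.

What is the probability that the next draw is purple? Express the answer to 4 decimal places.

0.8587

Under each hypothesis, the probability of the observed sequence is: P(data | bowl A) = (4/5)(1/5)(4/5)(4/5) = 0.1024; P(data | bowl B) = (7/8)(1/8)(7/8)(7/8) = 0.08374; P(data | bowl C) = (1/8)(7/8)(1/8)(1/8) = 0.001709; P(data | bowl D) = (10/11)(1/11)(10/11)(10/11) = 0.068301.
The prior-weighted likelihoods are 1/6 · 0.1024 = 0.017067, 1/3 · 0.08374 = 0.027913, 1/4 · 0.001709 = 0.00042725, 1/4 · 0.068301 = 0.017075; summing to 0.062483.
The posterior is then P(bowl A | data) = 0.27314, P(bowl B | data) = 0.44674, P(bowl C | data) = 0.0068378, P(bowl D | data) = 0.27328.
So P(purple next | data) = Σ P(purple next | H) P(H | data) = (4/5)(0.27314) + (7/8)(0.44674) + (1/8)(0.0068378) + (10/11)(0.27328) = 0.8587.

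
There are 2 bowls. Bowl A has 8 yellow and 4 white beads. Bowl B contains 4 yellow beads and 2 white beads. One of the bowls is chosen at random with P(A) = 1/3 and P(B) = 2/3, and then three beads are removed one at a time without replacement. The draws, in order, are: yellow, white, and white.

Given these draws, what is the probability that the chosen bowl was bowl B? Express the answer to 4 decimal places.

Compute the likelihood of the observed sequence for each case: P(data | bowl A) = (8/12)(4/11)(3/10) = 4/55; P(data | bowl B) = (4/6)(2/5)(1/4) = 1/15.
Weighting by the prior gives 1/3 · 4/55 = 4/165, 2/3 · 1/15 = 2/45; with total 34/495.
Therefore the posterior P(bowl B | data) = (2/45) / (34/495) = 11/17.

0.6471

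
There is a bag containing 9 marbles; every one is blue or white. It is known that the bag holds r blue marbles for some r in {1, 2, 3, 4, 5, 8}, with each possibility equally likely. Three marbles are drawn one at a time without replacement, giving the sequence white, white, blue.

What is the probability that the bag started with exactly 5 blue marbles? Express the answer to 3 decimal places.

For each hypothesis, P(data | H) works out to: P(data | r = 1) = (8/9)(7/8)(1/7) = 0.11111; P(data | r = 2) = (7/9)(6/8)(2/7) = 0.16667; P(data | r = 3) = (6/9)(5/8)(3/7) = 0.17857; P(data | r = 4) = (5/9)(4/8)(4/7) = 0.15873; P(data | r = 5) = (4/9)(3/8)(5/7) = 0.11905; P(data | r = 8) = (1/9)(0/8) = 0.
Weighting by the prior gives 1/6 · 0.11111 = 0.018519, 1/6 · 0.16667 = 0.027778, 1/6 · 0.17857 = 0.029762, 1/6 · 0.15873 = 0.026455, 1/6 · 0.11905 = 0.019841, 1/6 · 0 = 0; with total 0.12235.
Hence P(r = 5 | data) = (0.019841) / (0.12235) = 0.16216.

0.162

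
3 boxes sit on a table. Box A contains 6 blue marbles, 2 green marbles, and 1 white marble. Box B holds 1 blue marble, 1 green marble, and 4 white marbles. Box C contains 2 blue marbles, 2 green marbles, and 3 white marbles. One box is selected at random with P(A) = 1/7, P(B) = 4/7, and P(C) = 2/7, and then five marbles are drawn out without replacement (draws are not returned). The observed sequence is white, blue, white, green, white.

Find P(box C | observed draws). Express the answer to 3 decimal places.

The likelihood of the observed sequence under each hypothesis: P(data | box A) = (1/9)(6/8)(0/7) = 0; P(data | box B) = (4/6)(1/5)(3/4)(1/3)(2/2) = 1/30; P(data | box C) = (3/7)(2/6)(2/5)(2/4)(1/3) = 1/105.
Multiplying each by its prior: 1/7 · 0 = 0, 4/7 · 1/30 = 2/105, 2/7 · 1/105 = 2/735; with total 16/735.
So P(box C | data) = (2/735) / (16/735) = 1/8.

0.125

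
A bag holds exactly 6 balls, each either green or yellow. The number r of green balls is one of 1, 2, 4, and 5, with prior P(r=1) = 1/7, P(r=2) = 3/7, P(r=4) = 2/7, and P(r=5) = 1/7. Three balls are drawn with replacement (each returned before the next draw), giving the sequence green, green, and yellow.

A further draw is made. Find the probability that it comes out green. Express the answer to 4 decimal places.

0.5657

For each hypothesis, P(data | H) works out to: P(data | r = 1) = (1/6)(1/6)(5/6) = 0.023148; P(data | r = 2) = (2/6)(2/6)(4/6) = 0.074074; P(data | r = 4) = (4/6)(4/6)(2/6) = 0.14815; P(data | r = 5) = (5/6)(5/6)(1/6) = 0.11574.
Multiplying each by its prior: 1/7 · 0.023148 = 0.0033069, 3/7 · 0.074074 = 0.031746, 2/7 · 0.14815 = 0.042328, 1/7 · 0.11574 = 0.016534; these sum to 0.093915.
Normalising, the posterior is P(r = 1 | data) = 0.035211, P(r = 2 | data) = 0.33803, P(r = 4 | data) = 0.4507, P(r = 5 | data) = 0.17606.
So P(green next | data) = Σ P(green next | H) P(H | data) = (1/6)(0.035211) + (1/3)(0.33803) + (2/3)(0.4507) + (5/6)(0.17606) = 0.56573.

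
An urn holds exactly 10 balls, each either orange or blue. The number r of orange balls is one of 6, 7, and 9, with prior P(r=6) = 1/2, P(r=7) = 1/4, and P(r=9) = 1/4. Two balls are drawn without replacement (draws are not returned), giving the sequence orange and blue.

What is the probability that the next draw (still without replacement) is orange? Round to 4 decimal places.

The likelihood of the observed sequence under each hypothesis: P(data | r = 6) = (6/10)(4/9) = 4/15; P(data | r = 7) = (7/10)(3/9) = 7/30; P(data | r = 9) = (9/10)(1/9) = 1/10.
Weighting by the prior gives 1/2 · 4/15 = 2/15, 1/4 · 7/30 = 7/120, 1/4 · 1/10 = 1/40; summing to 13/60.
Dividing through by the total gives posterior P(r = 6 | data) = 8/13, P(r = 7 | data) = 7/26, P(r = 9 | data) = 3/26.
The predictive probability is P(orange next | data) = (5/8)(8/13) + (3/4)(7/26) + (1)(3/26) = 73/104.

0.7019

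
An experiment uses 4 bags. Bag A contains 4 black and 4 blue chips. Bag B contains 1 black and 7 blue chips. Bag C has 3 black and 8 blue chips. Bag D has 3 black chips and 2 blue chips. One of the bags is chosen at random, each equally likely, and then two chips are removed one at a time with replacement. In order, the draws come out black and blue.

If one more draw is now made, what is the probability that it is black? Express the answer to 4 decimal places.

0.4222

For each hypothesis, P(data | H) works out to: P(data | bag A) = (4/8)(4/8) = 0.25; P(data | bag B) = (1/8)(7/8) = 0.10938; P(data | bag C) = (3/11)(8/11) = 0.19835; P(data | bag D) = (3/5)(2/5) = 0.24.
Weighting by the prior gives 1/4 · 0.25 = 0.0625, 1/4 · 0.10938 = 0.027344, 1/4 · 0.19835 = 0.049587, 1/4 · 0.24 = 0.06; these sum to 0.19943.
Normalising, the posterior is P(bag A | data) = 0.31339, P(bag B | data) = 0.13711, P(bag C | data) = 0.24864, P(bag D | data) = 0.30086.
Averaging over the posterior, P(black next | data) = (1/2)(0.31339) + (1/8)(0.13711) + (3/11)(0.24864) + (3/5)(0.30086) = 0.42216.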